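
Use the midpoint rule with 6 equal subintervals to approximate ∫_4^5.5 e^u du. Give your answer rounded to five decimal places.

Δu = (5.5 − 4)/6 = 0.25.
Midpoints: 4.125, 4.375, 4.625, 4.875, 5.125, 5.375.
f(4.125) ≈ 61.86781, f(4.375) ≈ 79.43984, f(4.625) ≈ 102.00277, f(4.875) ≈ 130.97415, f(5.125) ≈ 168.17414, f(5.375) ≈ 215.93987.
Sum = Δu · [f(4.125) + f(4.375) + f(4.625) + ...].
Sum ≈ 189.59965.

189.59965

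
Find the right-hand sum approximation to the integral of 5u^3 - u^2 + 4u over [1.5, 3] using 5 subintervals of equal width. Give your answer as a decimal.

Δu = (3 − 1.5)/5 = 0.3.
Right endpoints: 1.8, 2.1, 2.4, 2.7, 3.
f(1.8) = 33.12, f(2.1) = 50.295, f(2.4) = 72.96, f(2.7) = 101.925, f(3) = 138.
Sum = Δu · [f(1.8) + f(2.1) + f(2.4) + f(2.7) + f(3)].
Sum = 118.89.

118.89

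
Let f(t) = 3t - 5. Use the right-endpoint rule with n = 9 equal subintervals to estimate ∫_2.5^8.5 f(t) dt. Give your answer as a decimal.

Δt = (8.5 − 2.5)/9 = 2/3.
Right endpoints: 19/6, 23/6, 4.5, 31/6, 35/6, 6.5, 43/6, 47/6, 8.5.
f(19/6) = 4.5, f(23/6) = 6.5, f(4.5) = 8.5, f(31/6) = 10.5, f(35/6) = 12.5, f(6.5) = 14.5, f(43/6) = 16.5, f(47/6) = 18.5, f(8.5) = 20.5.
Sum = Δt · [f(19/6) + f(23/6) + f(4.5) + ...].
Sum = 75.

75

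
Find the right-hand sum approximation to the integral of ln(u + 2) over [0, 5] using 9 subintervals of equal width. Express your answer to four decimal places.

7.5739

Δu = (5 − 0)/9 = 5/9.
Right endpoints: 5/9, 10/9, 5/3, 20/9, 25/9, 10/3, 35/9, 40/9, 5.
f(5/9) ≈ 0.9383, f(10/9) ≈ 1.1350, f(5/3) ≈ 1.2993, f(20/9) ≈ 1.4404, f(25/9) ≈ 1.5640, f(10/3) ≈ 1.6740, f(35/9) ≈ 1.7731, f(40/9) ≈ 1.8632, f(5) ≈ 1.9459.
Sum = Δu · [f(5/9) + f(10/9) + f(5/3) + ...].
Sum ≈ 7.5739.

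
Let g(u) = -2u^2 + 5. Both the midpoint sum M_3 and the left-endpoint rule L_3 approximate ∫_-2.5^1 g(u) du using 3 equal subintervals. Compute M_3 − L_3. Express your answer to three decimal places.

M_3 ≈ 7.21065.
L_3 ≈ -1.29630.
M_3 − L_3 ≈ 8.507.

8.507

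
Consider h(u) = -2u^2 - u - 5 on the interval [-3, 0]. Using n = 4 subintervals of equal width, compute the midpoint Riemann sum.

-28.21875

Δu = (0 − (-3))/4 = 0.75.
Midpoints: -2.625, -1.875, -1.125, -0.375.
h(-2.625) = -16.15625, h(-1.875) = -10.15625, h(-1.125) = -6.40625, h(-0.375) = -4.90625.
Sum = Δu · [h(-2.625) + h(-1.875) + h(-1.125) + h(-0.375)].
Sum = -28.21875.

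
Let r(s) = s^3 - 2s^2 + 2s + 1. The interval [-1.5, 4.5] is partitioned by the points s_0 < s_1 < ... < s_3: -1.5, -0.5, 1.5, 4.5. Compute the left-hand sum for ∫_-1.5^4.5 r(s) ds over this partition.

-2.5

Subinterval widths: 1, 2, 3.
Left endpoints: -1.5, -0.5, 1.5.
r(-1.5) = -9.875, r(-0.5) = -0.625, r(1.5) = 2.875.
Sum = Σ Δs_i · r(s_i).
Sum = -2.5.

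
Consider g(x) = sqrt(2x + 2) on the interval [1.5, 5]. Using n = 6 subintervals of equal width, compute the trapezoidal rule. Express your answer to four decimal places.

Δx = (5 − 1.5)/6 = 7/12.
g(1.5) ≈ 2.2361, g(25/12) ≈ 2.4833, g(8/3) ≈ 2.7080, g(3.25) ≈ 2.9155, g(23/6) ≈ 3.1091, g(53/12) ≈ 3.2914, g(5) ≈ 3.4641.
T_6 = (Δx/2)·[g(x_0) + 2g(x_1) + ... + 2g(x_{5}) + g(x_6)].
Sum ≈ 10.1251.

10.1251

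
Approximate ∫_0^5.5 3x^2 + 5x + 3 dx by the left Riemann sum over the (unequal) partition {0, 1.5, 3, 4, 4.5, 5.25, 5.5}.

Subinterval widths: 1.5, 1.5, 1, 0.5, 0.75, 0.25.
Left endpoints: 0, 1.5, 3, 4, 4.5, 5.25.
f(0) = 3, f(1.5) = 17.25, f(3) = 45, f(4) = 71, f(4.5) = 86.25, f(5.25) = 111.9375.
Sum = Σ Δx_i · f(x_i).
Sum = 203.546875.

203.546875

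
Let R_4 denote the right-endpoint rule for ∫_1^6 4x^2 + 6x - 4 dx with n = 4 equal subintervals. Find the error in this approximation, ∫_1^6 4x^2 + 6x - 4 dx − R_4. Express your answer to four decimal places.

Exact integral: ∫_1^6 f(x) dx ≈ 371.666667.
R_4 = 483.125.
Error ≈ 371.666667 − 483.125 ≈ -111.4583.

-111.4583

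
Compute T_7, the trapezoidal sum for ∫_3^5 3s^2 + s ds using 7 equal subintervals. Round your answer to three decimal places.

106.082

Δs = (5 − 3)/7 = 2/7.
f(3) = 30, f(23/7) = 1748/49, f(25/7) = 2050/49, f(27/7) = 2376/49, f(29/7) = 2726/49, f(31/7) = 3100/49, f(33/7) = 3498/49, f(5) = 80.
T_7 = (Δs/2)·[f(s_0) + 2f(s_1) + ... + 2f(s_{6}) + f(s_7)].
Sum ≈ 106.082.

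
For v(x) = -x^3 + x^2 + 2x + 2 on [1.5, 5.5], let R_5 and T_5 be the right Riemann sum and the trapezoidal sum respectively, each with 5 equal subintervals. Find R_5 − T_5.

-50.8

R_5 = -192.02.
T_5 = -141.22.
R_5 − T_5 = -50.8.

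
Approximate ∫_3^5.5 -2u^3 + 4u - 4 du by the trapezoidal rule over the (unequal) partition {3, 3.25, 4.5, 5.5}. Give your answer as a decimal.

Subinterval widths: 0.25, 1.25, 1.
f(3) = -46, f(3.25) = -59.65625, f(4.5) = -168.25, f(5.5) = -314.75.
On each subinterval the trapezoid contributes (Δu_i/2)·[f(u_{i-1}) + f(u_i)].
Sum = -397.1484375.

-397.1484375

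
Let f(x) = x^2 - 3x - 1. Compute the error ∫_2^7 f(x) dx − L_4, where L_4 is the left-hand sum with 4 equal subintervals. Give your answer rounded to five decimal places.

Exact integral: ∫_2^7 f(x) dx ≈ 39.1666667.
L_4 = 21.71875.
Error ≈ 39.1666667 − 21.71875 ≈ 17.44792.

17.44792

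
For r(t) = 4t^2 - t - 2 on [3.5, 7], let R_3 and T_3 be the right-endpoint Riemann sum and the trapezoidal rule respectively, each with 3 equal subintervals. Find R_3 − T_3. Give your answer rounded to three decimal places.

83.708

R_3 ≈ 461.67593.
T_3 ≈ 377.96759.
R_3 − T_3 ≈ 83.708.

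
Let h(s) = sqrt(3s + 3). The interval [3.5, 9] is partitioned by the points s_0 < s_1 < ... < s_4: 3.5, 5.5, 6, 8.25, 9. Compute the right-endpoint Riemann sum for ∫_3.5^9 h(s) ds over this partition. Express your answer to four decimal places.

27.0836

Subinterval widths: 2, 0.5, 2.25, 0.75.
Right endpoints: 5.5, 6, 8.25, 9.
h(5.5) ≈ 4.4159, h(6) ≈ 4.5826, h(8.25) ≈ 5.2678, h(9) ≈ 5.4772.
Sum = Σ Δs_i · h(s_i).
Sum ≈ 27.0836.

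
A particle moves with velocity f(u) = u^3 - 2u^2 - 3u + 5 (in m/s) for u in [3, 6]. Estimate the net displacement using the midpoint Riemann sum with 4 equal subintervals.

Δu = (6 − 3)/4 = 0.75.
Midpoints: 3.375, 4.125, 4.875, 5.625.
f(3.375) = 5395/512, f(4.125) = 14737/512, f(4.875) = 30055/512, f(5.625) = 52645/512.
Sum = Δu · [f(3.375) + f(4.125) + f(4.875) + f(5.625)].
Sum = 150.6328125.

150.6328125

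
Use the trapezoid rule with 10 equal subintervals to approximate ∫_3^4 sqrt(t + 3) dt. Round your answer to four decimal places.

2.5489

Δt = (4 − 3)/10 = 0.1.
f(3) ≈ 2.4495, f(3.1) ≈ 2.4698, f(3.2) ≈ 2.4900, f(3.3) ≈ 2.5100, f(3.4) ≈ 2.5298, f(3.5) ≈ 2.5495, f(3.6) ≈ 2.5690, f(3.7) ≈ 2.5884, f(3.8) ≈ 2.6077, f(3.9) ≈ 2.6268, f(4) ≈ 2.6458.
T_10 = (Δt/2)·[f(t_0) + 2f(t_1) + ... + 2f(t_{9}) + f(t_10)].
Sum ≈ 2.5489.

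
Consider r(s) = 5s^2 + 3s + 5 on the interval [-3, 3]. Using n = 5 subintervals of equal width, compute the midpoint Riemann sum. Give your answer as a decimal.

Δs = (3 − (-3))/5 = 1.2.
Midpoints: -2.4, -1.2, 0, 1.2, 2.4.
r(-2.4) = 26.6, r(-1.2) = 8.6, r(0) = 5, r(1.2) = 15.8, r(2.4) = 41.
Sum = Δs · [r(-2.4) + r(-1.2) + r(0) + r(1.2) + r(2.4)].
Sum = 116.4.

116.4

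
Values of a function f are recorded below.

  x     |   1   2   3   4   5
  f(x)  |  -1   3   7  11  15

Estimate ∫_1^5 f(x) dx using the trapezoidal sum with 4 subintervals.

Δx = 1.
T_4 = (1/2)·[(-1) + 2·3 + 2·7 + 2·11 + 15] = 28.

28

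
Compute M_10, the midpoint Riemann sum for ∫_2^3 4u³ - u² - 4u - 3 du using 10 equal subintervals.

Δu = (3 − 2)/10 = 0.1.
Midpoints: 2.05, 2.15, 2.25, 2.35, 2.45, 2.55, 2.65, 2.75, 2.85, 2.95.
f(2.05) = 19.058, f(2.15) = 23.531, f(2.25) = 28.5, f(2.35) = 33.989, f(2.45) = 40.022, f(2.55) = 46.623, f(2.65) = 53.816, f(2.75) = 61.625, f(2.85) = 70.074, f(2.95) = 79.187.
Sum = Δu · [f(2.05) + f(2.15) + f(2.25) + ...].
Sum = 45.6425.

45.6425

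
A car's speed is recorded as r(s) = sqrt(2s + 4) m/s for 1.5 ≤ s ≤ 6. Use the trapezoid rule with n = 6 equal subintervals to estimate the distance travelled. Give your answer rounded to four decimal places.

Δs = (6 − 1.5)/6 = 0.75.
r(1.5) ≈ 2.6458, r(2.25) ≈ 2.9155, r(3) ≈ 3.1623, r(3.75) ≈ 3.3912, r(4.5) ≈ 3.6056, r(5.25) ≈ 3.8079, r(6) ≈ 4.0000.
T_6 = (Δs/2)·[r(s_0) + 2r(s_1) + ... + 2r(s_{5}) + r(s_6)].
Sum ≈ 15.1539.

15.1539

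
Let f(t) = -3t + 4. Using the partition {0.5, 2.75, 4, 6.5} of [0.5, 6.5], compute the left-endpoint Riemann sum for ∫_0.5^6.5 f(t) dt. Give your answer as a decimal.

-19.6875

Subinterval widths: 2.25, 1.25, 2.5.
Left endpoints: 0.5, 2.75, 4.
f(0.5) = 2.5, f(2.75) = -4.25, f(4) = -8.
Sum = Σ Δt_i · f(t_i).
Sum = -19.6875.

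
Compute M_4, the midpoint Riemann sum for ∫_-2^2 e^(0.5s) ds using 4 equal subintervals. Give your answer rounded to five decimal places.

Δs = (2 − (-2))/4 = 1.
Midpoints: -1.5, -0.5, 0.5, 1.5.
f(-1.5) ≈ 0.47237, f(-0.5) ≈ 0.77880, f(0.5) ≈ 1.28403, f(1.5) ≈ 2.11700.
Sum = Δs · [f(-1.5) + f(-0.5) + f(0.5) + f(1.5)].
Sum ≈ 4.65219.

4.65219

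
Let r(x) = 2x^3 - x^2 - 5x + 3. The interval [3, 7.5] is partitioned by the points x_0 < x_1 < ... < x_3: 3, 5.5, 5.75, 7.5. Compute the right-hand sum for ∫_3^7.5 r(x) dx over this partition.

2093.1015625

Subinterval widths: 2.5, 0.25, 1.75.
Right endpoints: 5.5, 5.75, 7.5.
r(5.5) = 278, r(5.75) = 321.40625, r(7.5) = 753.
Sum = Σ Δx_i · r(x_i).
Sum = 2093.1015625.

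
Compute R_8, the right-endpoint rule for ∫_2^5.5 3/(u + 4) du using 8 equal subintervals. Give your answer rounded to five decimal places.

Δu = (5.5 − 2)/8 = 0.4375.
Right endpoints: 2.4375, 2.875, 3.3125, 3.75, 4.1875, 4.625, 5.0625, 5.5.
f(2.4375) = 48/103, f(2.875) = 24/55, f(3.3125) = 16/39, f(3.75) = 12/31, f(4.1875) = 48/131, f(4.625) = 8/23, f(5.0625) = 48/145, f(5.5) = 6/19.
Sum = Δu · [f(2.4375) + f(2.875) + f(3.3125) + ...].
Sum ≈ 1.33910.

1.33910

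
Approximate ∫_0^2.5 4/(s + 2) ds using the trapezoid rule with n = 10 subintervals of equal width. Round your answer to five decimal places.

Δs = (2.5 − 0)/10 = 0.25.
f(0) = 2, f(0.25) = 16/9, f(0.5) = 1.6, f(0.75) = 16/11, f(1) = 4/3, f(1.25) = 16/13, f(1.5) = 8/7, f(1.75) = 16/15, f(2) = 1, f(2.25) = 16/17, f(2.5) = 8/9.
T_10 = (Δs/2)·[f(s_0) + 2f(s_1) + ... + 2f(s_{9}) + f(s_10)].
Sum ≈ 3.24789.

3.24789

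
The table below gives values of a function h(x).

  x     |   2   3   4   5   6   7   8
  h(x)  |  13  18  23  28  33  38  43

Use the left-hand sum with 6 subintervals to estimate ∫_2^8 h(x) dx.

Δx = 1.
Sum = 1·[13 + 18 + 23 + 28 + 33 + 38] = 153.

153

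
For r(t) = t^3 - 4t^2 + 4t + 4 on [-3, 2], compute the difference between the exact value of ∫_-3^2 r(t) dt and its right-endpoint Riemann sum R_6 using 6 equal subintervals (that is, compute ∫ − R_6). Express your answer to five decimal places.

Exact integral: ∫_-3^2 r(t) dt ≈ -52.9166667.
R_6 ≈ -24.8495370.
Error ≈ -52.9166667 − (-24.8495370) ≈ -28.06713.

-28.06713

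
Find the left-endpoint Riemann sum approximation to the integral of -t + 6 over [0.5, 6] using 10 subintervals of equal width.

Δt = (6 − 0.5)/10 = 0.55.
Left endpoints: 0.5, 1.05, 1.6, 2.15, 2.7, 3.25, 3.8, 4.35, 4.9, 5.45.
f(0.5) = 5.5, f(1.05) = 4.95, f(1.6) = 4.4, f(2.15) = 3.85, f(2.7) = 3.3, f(3.25) = 2.75, f(3.8) = 2.2, f(4.35) = 1.65, f(4.9) = 1.1, f(5.45) = 0.55.
Sum = Δt · [f(0.5) + f(1.05) + f(1.6) + ...].
Sum = 16.6375.

16.6375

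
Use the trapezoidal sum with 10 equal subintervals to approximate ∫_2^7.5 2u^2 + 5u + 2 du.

Δu = (7.5 − 2)/10 = 0.55.
f(2) = 20, f(2.55) = 27.755, f(3.1) = 36.72, f(3.65) = 46.895, f(4.2) = 58.28, f(4.75) = 70.875, f(5.3) = 84.68, f(5.85) = 99.695, f(6.4) = 115.92, f(6.95) = 133.355, f(7.5) = 152.
T_10 = (Δu/2)·[f(u_0) + 2f(u_1) + ... + 2f(u_{9}) + f(u_10)].
Sum = 418.09625.

418.09625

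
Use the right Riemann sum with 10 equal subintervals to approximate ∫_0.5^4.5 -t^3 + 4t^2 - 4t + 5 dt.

Δt = (4.5 − 0.5)/10 = 0.4.
Right endpoints: 0.9, 1.3, 1.7, 2.1, 2.5, 2.9, 3.3, 3.7, 4.1, 4.5.
f(0.9) = 3.911, f(1.3) = 4.363, f(1.7) = 4.847, f(2.1) = 4.979, f(2.5) = 4.375, f(2.9) = 2.651, f(3.3) = -0.577, f(3.7) = -5.693, f(4.1) = -13.081, f(4.5) = -23.125.
Sum = Δt · [f(0.9) + f(1.3) + f(1.7) + ...].
Sum = -6.94.

-6.94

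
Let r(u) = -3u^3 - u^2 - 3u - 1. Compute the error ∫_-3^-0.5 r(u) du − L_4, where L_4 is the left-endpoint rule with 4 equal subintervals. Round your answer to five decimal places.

Exact integral: ∫_-3^-0.5 r(u) du ≈ 62.3697917.
L_4 ≈ 89.5751953.
Error ≈ 62.3697917 − 89.5751953 ≈ -27.20540.

-27.20540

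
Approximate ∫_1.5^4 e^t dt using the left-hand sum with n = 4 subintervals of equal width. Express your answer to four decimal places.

36.0759

Δt = (4 − 1.5)/4 = 0.625.
Left endpoints: 1.5, 2.125, 2.75, 3.375.
f(1.5) ≈ 4.4817, f(2.125) ≈ 8.3729, f(2.75) ≈ 15.6426, f(3.375) ≈ 29.2243.
Sum = Δt · [f(1.5) + f(2.125) + f(2.75) + f(3.375)].
Sum ≈ 36.0759.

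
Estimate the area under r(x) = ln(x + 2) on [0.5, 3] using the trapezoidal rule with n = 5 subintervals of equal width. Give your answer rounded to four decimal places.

Δx = (3 − 0.5)/5 = 0.5.
r(0.5) ≈ 0.9163, r(1) ≈ 1.0986, r(1.5) ≈ 1.2528, r(2) ≈ 1.3863, r(2.5) ≈ 1.5041, r(3) ≈ 1.6094.
T_5 = (Δx/2)·[r(x_0) + 2r(x_1) + ... + 2r(x_{4}) + r(x_5)].
Sum ≈ 3.2523.

3.2523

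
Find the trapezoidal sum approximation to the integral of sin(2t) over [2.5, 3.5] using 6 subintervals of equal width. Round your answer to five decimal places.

Δt = (3.5 − 2.5)/6 = 1/6.
f(2.5) ≈ -0.95892, f(8/3) ≈ -0.81333, f(17/6) ≈ -0.57820, f(3) ≈ -0.27942, f(19/6) ≈ 0.05013, f(10/3) ≈ 0.37415, f(3.5) ≈ 0.65699.
T_6 = (Δt/2)·[f(t_0) + 2f(t_1) + ... + 2f(t_{5}) + f(t_6)].
Sum ≈ -0.23294.

-0.23294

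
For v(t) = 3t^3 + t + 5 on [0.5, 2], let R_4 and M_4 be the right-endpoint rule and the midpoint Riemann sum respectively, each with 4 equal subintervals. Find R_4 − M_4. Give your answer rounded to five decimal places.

5.30420

R_4 ≈ 26.4345703.
M_4 ≈ 21.1303711.
R_4 − M_4 ≈ 5.30420.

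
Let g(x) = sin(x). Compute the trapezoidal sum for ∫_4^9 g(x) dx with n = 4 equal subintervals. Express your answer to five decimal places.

0.22305

Δx = (9 − 4)/4 = 1.25.
g(4) ≈ -0.75680, g(5.25) ≈ -0.85893, g(6.5) ≈ 0.21512, g(7.75) ≈ 0.99460, g(9) ≈ 0.41212.
T_4 = (Δx/2)·[g(x_0) + 2g(x_1) + 2g(x_2) + 2g(x_3) + g(x_4)].
Sum ≈ 0.22305.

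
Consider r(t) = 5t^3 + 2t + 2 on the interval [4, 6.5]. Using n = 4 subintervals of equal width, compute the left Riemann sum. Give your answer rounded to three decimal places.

Δt = (6.5 − 4)/4 = 0.625.
Left endpoints: 4, 4.625, 5.25, 5.875.
r(4) = 330, r(4.625) = 259025/512, r(5.25) = 736.015625, r(5.875) = 526155/512.
Sum = Δt · [r(4) + r(4.625) + r(5.25) + r(5.875)].
Sum ≈ 1624.731.

1624.731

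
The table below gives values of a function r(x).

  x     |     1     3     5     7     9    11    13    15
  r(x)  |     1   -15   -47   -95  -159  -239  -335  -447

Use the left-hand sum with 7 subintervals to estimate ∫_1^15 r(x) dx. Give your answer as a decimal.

-1778

Δx = 2.
Sum = 2·[1 + (-15) + (-47) + (-95) + (-159) + (-239) + (-335)] = -1778.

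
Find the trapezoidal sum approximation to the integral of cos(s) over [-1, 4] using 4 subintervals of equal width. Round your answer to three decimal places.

Δs = (4 − (-1))/4 = 1.25.
f(-1) ≈ 0.540, f(0.25) ≈ 0.969, f(1.5) ≈ 0.071, f(2.75) ≈ -0.924, f(4) ≈ -0.654.
T_4 = (Δs/2)·[f(s_0) + 2f(s_1) + 2f(s_2) + 2f(s_3) + f(s_4)].
Sum ≈ 0.073.

0.073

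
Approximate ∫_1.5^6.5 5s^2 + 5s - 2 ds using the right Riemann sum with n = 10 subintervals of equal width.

Δs = (6.5 − 1.5)/10 = 0.5.
Right endpoints: 2, 2.5, 3, 3.5, 4, 4.5, 5, 5.5, 6, 6.5.
f(2) = 28, f(2.5) = 41.75, f(3) = 58, f(3.5) = 76.75, f(4) = 98, f(4.5) = 121.75, f(5) = 148, f(5.5) = 176.75, f(6) = 208, f(6.5) = 241.75.
Sum = Δs · [f(2) + f(2.5) + f(3) + ...].
Sum = 599.375.

599.375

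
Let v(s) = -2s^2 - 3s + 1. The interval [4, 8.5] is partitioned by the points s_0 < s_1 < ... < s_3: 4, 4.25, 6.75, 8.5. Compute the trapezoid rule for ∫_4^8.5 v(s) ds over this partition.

-453.625

Subinterval widths: 0.25, 2.5, 1.75.
v(4) = -43, v(4.25) = -47.875, v(6.75) = -110.375, v(8.5) = -169.
On each subinterval the trapezoid contributes (Δs_i/2)·[v(s_{i-1}) + v(s_i)].
Sum = -453.625.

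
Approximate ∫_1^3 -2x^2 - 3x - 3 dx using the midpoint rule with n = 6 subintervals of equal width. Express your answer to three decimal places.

Δx = (3 − 1)/6 = 1/3.
Midpoints: 7/6, 1.5, 11/6, 13/6, 2.5, 17/6.
f(7/6) = -83/9, f(1.5) = -12, f(11/6) = -137/9, f(13/6) = -170/9, f(2.5) = -23, f(17/6) = -248/9.
Sum = Δx · [f(7/6) + f(1.5) + f(11/6) + ...].
Sum ≈ -35.296.

-35.296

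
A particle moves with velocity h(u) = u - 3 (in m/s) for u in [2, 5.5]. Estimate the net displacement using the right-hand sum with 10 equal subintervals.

3.2375

Δu = (5.5 − 2)/10 = 0.35.
Right endpoints: 2.35, 2.7, 3.05, 3.4, 3.75, 4.1, 4.45, 4.8, 5.15, 5.5.
h(2.35) = -0.65, h(2.7) = -0.3, h(3.05) = 0.05, h(3.4) = 0.4, h(3.75) = 0.75, h(4.1) = 1.1, h(4.45) = 1.45, h(4.8) = 1.8, h(5.15) = 2.15, h(5.5) = 2.5.
Sum = Δu · [h(2.35) + h(2.7) + h(3.05) + ...].
Sum = 3.2375.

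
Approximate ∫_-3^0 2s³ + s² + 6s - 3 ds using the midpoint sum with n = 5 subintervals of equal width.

-66.78

Δs = (0 − (-3))/5 = 0.6.
Midpoints: -2.7, -2.1, -1.5, -0.9, -0.3.
f(-2.7) = -51.276, f(-2.1) = -29.712, f(-1.5) = -16.5, f(-0.9) = -9.048, f(-0.3) = -4.764.
Sum = Δs · [f(-2.7) + f(-2.1) + f(-1.5) + f(-0.9) + f(-0.3)].
Sum = -66.78.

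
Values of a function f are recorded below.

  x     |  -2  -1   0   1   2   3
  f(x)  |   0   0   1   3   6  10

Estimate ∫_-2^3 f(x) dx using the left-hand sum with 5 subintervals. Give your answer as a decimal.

Δx = 1.
Sum = 1·[0 + 0 + 1 + 3 + 6] = 10.

10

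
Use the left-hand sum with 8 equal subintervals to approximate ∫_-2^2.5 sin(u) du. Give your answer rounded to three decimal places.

Δu = (2.5 − (-2))/8 = 0.5625.
Left endpoints: -2, -1.4375, -0.875, -0.3125, 0.25, 0.8125, 1.375, 1.9375.
f(-2) ≈ -0.909, f(-1.4375) ≈ -0.991, f(-0.875) ≈ -0.768, f(-0.3125) ≈ -0.307, f(0.25) ≈ 0.247, f(0.8125) ≈ 0.726, f(1.375) ≈ 0.981, f(1.9375) ≈ 0.934.
Sum = Δu · [f(-2) + f(-1.4375) + f(-0.875) + ...].
Sum ≈ -0.049.

-0.049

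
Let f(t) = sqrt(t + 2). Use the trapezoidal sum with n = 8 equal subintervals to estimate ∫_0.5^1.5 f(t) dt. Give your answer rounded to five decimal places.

1.72997

Δt = (1.5 − 0.5)/8 = 0.125.
f(0.5) ≈ 1.58114, f(0.625) ≈ 1.62019, f(0.75) ≈ 1.65831, f(0.875) ≈ 1.69558, f(1) ≈ 1.73205, f(1.125) ≈ 1.76777, f(1.25) ≈ 1.80278, f(1.375) ≈ 1.83712, f(1.5) ≈ 1.87083.
T_8 = (Δt/2)·[f(t_0) + 2f(t_1) + ... + 2f(t_{7}) + f(t_8)].
Sum ≈ 1.72997.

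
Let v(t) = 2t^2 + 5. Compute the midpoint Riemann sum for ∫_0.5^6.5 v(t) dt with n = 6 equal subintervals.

212

Δt = (6.5 − 0.5)/6 = 1.
Midpoints: 1, 2, 3, 4, 5, 6.
v(1) = 7, v(2) = 13, v(3) = 23, v(4) = 37, v(5) = 55, v(6) = 77.
Sum = Δt · [v(1) + v(2) + v(3) + ...].
Sum = 212.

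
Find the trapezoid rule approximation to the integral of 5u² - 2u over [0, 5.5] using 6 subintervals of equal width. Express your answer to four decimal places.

250.8929

Δu = (5.5 − 0)/6 = 11/12.
f(0) = 0, f(11/12) = 341/144, f(11/6) = 473/36, f(2.75) = 32.3125, f(11/3) = 539/9, f(55/12) = 13805/144, f(5.5) = 140.25.
T_6 = (Δu/2)·[f(u_0) + 2f(u_1) + ... + 2f(u_{5}) + f(u_6)].
Sum ≈ 250.8929.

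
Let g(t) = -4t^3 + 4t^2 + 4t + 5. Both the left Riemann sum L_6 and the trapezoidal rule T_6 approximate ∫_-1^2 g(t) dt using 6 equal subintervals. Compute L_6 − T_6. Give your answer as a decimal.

L_6 = 20.75.
T_6 = 17.75.
L_6 − T_6 = 3.

3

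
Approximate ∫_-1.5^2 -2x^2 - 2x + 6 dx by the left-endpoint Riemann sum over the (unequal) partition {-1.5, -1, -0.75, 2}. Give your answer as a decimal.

Subinterval widths: 0.5, 0.25, 2.75.
Left endpoints: -1.5, -1, -0.75.
f(-1.5) = 4.5, f(-1) = 6, f(-0.75) = 6.375.
Sum = Σ Δx_i · f(x_i).
Sum = 21.28125.

21.28125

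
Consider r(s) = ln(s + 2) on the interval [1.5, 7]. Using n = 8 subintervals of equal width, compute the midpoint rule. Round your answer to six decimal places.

Δs = (7 − 1.5)/8 = 0.6875.
Midpoints: 1.84375, 2.53125, 3.21875, 3.90625, 4.59375, 5.28125, 5.96875, 6.65625.
r(1.84375) ≈ 1.346448, r(2.53125) ≈ 1.510998, r(3.21875) ≈ 1.652258, r(3.90625) ≈ 1.776011, r(4.59375) ≈ 1.886122, r(5.28125) ≈ 1.985303, r(5.96875) ≈ 2.075528, r(6.65625) ≈ 2.158282.
Sum = Δs · [r(1.84375) + r(2.53125) + r(3.21875) + ...].
Sum ≈ 9.893778.

9.893778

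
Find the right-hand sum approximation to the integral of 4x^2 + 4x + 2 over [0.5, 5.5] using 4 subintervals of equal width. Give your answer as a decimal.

Δx = (5.5 − 0.5)/4 = 1.25.
Right endpoints: 1.75, 3, 4.25, 5.5.
f(1.75) = 21.25, f(3) = 50, f(4.25) = 91.25, f(5.5) = 145.
Sum = Δx · [f(1.75) + f(3) + f(4.25) + f(5.5)].
Sum = 384.375.

384.375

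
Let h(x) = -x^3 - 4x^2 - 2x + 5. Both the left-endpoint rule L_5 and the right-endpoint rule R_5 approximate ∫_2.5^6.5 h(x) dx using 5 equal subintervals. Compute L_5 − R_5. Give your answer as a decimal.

L_5 = -640.9.
R_5 = -969.7.
L_5 − R_5 = 328.8.

328.8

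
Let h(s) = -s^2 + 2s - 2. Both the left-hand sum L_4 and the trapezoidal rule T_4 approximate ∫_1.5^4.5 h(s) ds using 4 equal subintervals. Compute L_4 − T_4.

4.5

L_4 = -13.03125.
T_4 = -17.53125.
L_4 − T_4 = 4.5.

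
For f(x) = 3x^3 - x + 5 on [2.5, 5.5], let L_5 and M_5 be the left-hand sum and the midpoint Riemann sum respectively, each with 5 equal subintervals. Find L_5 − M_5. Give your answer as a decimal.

-125.055

L_5 = 531.705.
M_5 = 656.76.
L_5 − M_5 = -125.055.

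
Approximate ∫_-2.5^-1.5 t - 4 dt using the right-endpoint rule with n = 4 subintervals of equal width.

Δt = (-1.5 − (-2.5))/4 = 0.25.
Right endpoints: -2.25, -2, -1.75, -1.5.
f(-2.25) = -6.25, f(-2) = -6, f(-1.75) = -5.75, f(-1.5) = -5.5.
Sum = Δt · [f(-2.25) + f(-2) + f(-1.75) + f(-1.5)].
Sum = -5.875.

-5.875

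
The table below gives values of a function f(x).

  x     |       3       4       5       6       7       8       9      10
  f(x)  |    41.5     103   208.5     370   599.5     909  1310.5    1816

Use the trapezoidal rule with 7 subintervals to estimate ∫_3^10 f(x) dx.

4429.25

Δx = 1.
T_7 = (1/2)·[41.5 + 2·103 + 2·208.5 + 2·370 + 2·599.5 + 2·909 + 2·1310.5 + 1816] = 4429.25.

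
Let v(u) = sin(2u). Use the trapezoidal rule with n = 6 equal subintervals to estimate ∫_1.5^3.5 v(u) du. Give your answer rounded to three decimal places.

Δu = (3.5 − 1.5)/6 = 1/3.
v(1.5) ≈ 0.141, v(11/6) ≈ -0.501, v(13/6) ≈ -0.929, v(2.5) ≈ -0.959, v(17/6) ≈ -0.578, v(19/6) ≈ 0.050, v(3.5) ≈ 0.657.
T_6 = (Δu/2)·[v(u_0) + 2v(u_1) + ... + 2v(u_{5}) + v(u_6)].
Sum ≈ -0.839.

-0.839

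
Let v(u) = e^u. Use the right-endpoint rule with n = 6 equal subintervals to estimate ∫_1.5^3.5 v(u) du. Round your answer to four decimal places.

Δu = (3.5 − 1.5)/6 = 1/3.
Right endpoints: 11/6, 13/6, 2.5, 17/6, 19/6, 3.5.
v(11/6) ≈ 6.2547, v(13/6) ≈ 8.7291, v(2.5) ≈ 12.1825, v(17/6) ≈ 17.0020, v(19/6) ≈ 23.7283, v(3.5) ≈ 33.1155.
Sum = Δu · [v(11/6) + v(13/6) + v(2.5) + ...].
Sum ≈ 33.6707.

33.6707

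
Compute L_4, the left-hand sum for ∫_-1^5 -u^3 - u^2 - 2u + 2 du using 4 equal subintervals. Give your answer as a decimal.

-104.25

Δu = (5 − (-1))/4 = 1.5.
Left endpoints: -1, 0.5, 2, 3.5.
f(-1) = 4, f(0.5) = 0.625, f(2) = -14, f(3.5) = -60.125.
Sum = Δu · [f(-1) + f(0.5) + f(2) + f(3.5)].
Sum = -104.25.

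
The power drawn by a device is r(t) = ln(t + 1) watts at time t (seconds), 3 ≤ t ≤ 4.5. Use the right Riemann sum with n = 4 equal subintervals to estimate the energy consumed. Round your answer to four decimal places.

Δt = (4.5 − 3)/4 = 0.375.
Right endpoints: 3.375, 3.75, 4.125, 4.5.
r(3.375) ≈ 1.4759, r(3.75) ≈ 1.5581, r(4.125) ≈ 1.6341, r(4.5) ≈ 1.7047.
Sum = Δt · [r(3.375) + r(3.75) + r(4.125) + r(4.5)].
Sum ≈ 2.3898.

2.3898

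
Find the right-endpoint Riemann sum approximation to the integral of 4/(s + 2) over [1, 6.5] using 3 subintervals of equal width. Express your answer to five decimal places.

3.47999

Δs = (6.5 − 1)/3 = 11/6.
Right endpoints: 17/6, 14/3, 6.5.
f(17/6) = 24/29, f(14/3) = 0.6, f(6.5) = 8/17.
Sum = Δs · [f(17/6) + f(14/3) + f(6.5)].
Sum ≈ 3.47999.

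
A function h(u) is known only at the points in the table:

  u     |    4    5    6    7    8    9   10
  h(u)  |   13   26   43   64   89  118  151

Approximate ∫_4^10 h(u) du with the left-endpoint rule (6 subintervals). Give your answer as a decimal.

353

Δu = 1.
Sum = 1·[13 + 26 + 43 + 64 + 89 + 118] = 353.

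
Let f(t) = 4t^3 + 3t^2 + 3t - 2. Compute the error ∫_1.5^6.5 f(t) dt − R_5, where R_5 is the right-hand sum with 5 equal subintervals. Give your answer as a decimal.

Exact integral: ∫_1.5^6.5 f(t) dt = 2101.25.
R_5 = 2753.75.
Error = 2101.25 − 2753.75 = -652.5.

-652.5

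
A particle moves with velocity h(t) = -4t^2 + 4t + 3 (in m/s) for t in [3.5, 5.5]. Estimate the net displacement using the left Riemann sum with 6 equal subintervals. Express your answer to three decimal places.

-112.148

Δt = (5.5 − 3.5)/6 = 1/3.
Left endpoints: 3.5, 23/6, 25/6, 4.5, 29/6, 31/6.
h(3.5) = -32, h(23/6) = -364/9, h(25/6) = -448/9, h(4.5) = -60, h(29/6) = -640/9, h(31/6) = -748/9.
Sum = Δt · [h(3.5) + h(23/6) + h(25/6) + ...].
Sum ≈ -112.148.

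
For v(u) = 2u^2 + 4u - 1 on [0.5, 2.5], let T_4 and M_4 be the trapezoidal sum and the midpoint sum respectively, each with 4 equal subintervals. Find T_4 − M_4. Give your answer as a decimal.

T_4 = 20.5.
M_4 = 20.25.
T_4 − M_4 = 0.25.

0.25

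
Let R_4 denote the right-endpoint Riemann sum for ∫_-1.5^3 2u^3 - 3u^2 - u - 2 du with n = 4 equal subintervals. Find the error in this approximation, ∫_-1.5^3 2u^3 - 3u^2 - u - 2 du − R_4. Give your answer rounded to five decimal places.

-21.67383

Exact integral: ∫_-1.5^3 f(u) du = -4.78125.
R_4 ≈ 16.8925781.
Error ≈ -4.78125 − 16.8925781 ≈ -21.67383.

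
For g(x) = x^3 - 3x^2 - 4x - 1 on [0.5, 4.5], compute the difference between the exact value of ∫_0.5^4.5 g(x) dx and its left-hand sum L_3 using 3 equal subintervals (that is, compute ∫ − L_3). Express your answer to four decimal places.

4.6667

Exact integral: ∫_0.5^4.5 g(x) dx = -32.5.
L_3 ≈ -37.166667.
Error ≈ -32.5 − (-37.166667) ≈ 4.6667.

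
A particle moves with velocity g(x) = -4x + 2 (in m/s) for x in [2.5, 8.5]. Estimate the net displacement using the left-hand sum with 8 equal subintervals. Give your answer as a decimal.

-111

Δx = (8.5 − 2.5)/8 = 0.75.
Left endpoints: 2.5, 3.25, 4, 4.75, 5.5, 6.25, 7, 7.75.
g(2.5) = -8, g(3.25) = -11, g(4) = -14, g(4.75) = -17, g(5.5) = -20, g(6.25) = -23, g(7) = -26, g(7.75) = -29.
Sum = Δx · [g(2.5) + g(3.25) + g(4) + ...].
Sum = -111.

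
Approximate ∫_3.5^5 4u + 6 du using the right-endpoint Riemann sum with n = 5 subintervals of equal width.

Δu = (5 − 3.5)/5 = 0.3.
Right endpoints: 3.8, 4.1, 4.4, 4.7, 5.
f(3.8) = 21.2, f(4.1) = 22.4, f(4.4) = 23.6, f(4.7) = 24.8, f(5) = 26.
Sum = Δu · [f(3.8) + f(4.1) + f(4.4) + f(4.7) + f(5)].
Sum = 35.4.

35.4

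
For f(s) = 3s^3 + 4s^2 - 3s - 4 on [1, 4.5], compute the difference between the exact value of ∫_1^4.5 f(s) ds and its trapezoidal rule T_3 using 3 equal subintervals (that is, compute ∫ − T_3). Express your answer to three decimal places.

-22.827

Exact integral: ∫_1^4.5 f(s) ds ≈ 384.08854.
T_3 ≈ 406.91551.
Error ≈ 384.08854 − 406.91551 ≈ -22.827.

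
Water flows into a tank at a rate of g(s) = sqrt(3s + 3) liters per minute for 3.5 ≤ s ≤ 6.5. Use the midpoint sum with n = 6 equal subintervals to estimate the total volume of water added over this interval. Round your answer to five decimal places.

Δs = (6.5 − 3.5)/6 = 0.5.
Midpoints: 3.75, 4.25, 4.75, 5.25, 5.75, 6.25.
g(3.75) ≈ 3.77492, g(4.25) ≈ 3.96863, g(4.75) ≈ 4.15331, g(5.25) ≈ 4.33013, g(5.75) ≈ 4.50000, g(6.25) ≈ 4.66369.
Sum = Δs · [g(3.75) + g(4.25) + g(4.75) + ...].
Sum ≈ 12.69534.

12.69534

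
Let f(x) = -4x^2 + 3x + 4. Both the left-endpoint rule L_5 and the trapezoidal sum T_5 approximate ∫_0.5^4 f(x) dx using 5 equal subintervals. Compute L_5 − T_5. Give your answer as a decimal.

L_5 = -30.31.
T_5 = -48.685.
L_5 − T_5 = 18.375.

18.375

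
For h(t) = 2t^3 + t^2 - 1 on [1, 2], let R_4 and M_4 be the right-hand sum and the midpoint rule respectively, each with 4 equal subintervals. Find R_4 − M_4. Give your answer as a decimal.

2.28125

R_4 = 11.0625.
M_4 = 8.78125.
R_4 − M_4 = 2.28125.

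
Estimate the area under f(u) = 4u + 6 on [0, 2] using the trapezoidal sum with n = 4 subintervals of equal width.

Δu = (2 − 0)/4 = 0.5.
f(0) = 6, f(0.5) = 8, f(1) = 10, f(1.5) = 12, f(2) = 14.
T_4 = (Δu/2)·[f(u_0) + 2f(u_1) + 2f(u_2) + 2f(u_3) + f(u_4)].
Sum = 20.

20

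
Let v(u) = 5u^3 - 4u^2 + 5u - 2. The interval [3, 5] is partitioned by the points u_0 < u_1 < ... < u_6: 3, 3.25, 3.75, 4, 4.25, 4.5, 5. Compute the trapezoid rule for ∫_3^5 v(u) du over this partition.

588.30859375

Subinterval widths: 0.25, 0.5, 0.25, 0.25, 0.25, 0.5.
v(3) = 112, v(3.25) = 143.640625, v(3.75) = 224.171875, v(4) = 274, v(4.25) = 330.828125, v(4.5) = 395.125, v(5) = 548.
On each subinterval the trapezoid contributes (Δu_i/2)·[v(u_{i-1}) + v(u_i)].
Sum = 588.30859375.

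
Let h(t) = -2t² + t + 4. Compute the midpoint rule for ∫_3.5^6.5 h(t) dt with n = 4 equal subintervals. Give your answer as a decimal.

-127.21875

Δt = (6.5 − 3.5)/4 = 0.75.
Midpoints: 3.875, 4.625, 5.375, 6.125.
h(3.875) = -22.15625, h(4.625) = -34.15625, h(5.375) = -48.40625, h(6.125) = -64.90625.
Sum = Δt · [h(3.875) + h(4.625) + h(5.375) + h(6.125)].
Sum = -127.21875.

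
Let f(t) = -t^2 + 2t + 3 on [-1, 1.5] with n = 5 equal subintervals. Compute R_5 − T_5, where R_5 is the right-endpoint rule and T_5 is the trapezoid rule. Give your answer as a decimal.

R_5 = 8.125.
T_5 = 7.1875.
R_5 − T_5 = 0.9375.

0.9375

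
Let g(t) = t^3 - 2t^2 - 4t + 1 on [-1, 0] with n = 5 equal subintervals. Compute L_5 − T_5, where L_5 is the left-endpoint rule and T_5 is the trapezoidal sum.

0.1

L_5 = 2.16.
T_5 = 2.06.
L_5 − T_5 = 0.1.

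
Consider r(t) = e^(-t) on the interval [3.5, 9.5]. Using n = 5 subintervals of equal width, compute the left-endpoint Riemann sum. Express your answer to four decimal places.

Δt = (9.5 − 3.5)/5 = 1.2.
Left endpoints: 3.5, 4.7, 5.9, 7.1, 8.3.
r(3.5) ≈ 0.0302, r(4.7) ≈ 0.0091, r(5.9) ≈ 0.0027, r(7.1) ≈ 0.0008, r(8.3) ≈ 0.0002.
Sum = Δt · [r(3.5) + r(4.7) + r(5.9) + r(7.1) + r(8.3)].
Sum ≈ 0.0517.

0.0517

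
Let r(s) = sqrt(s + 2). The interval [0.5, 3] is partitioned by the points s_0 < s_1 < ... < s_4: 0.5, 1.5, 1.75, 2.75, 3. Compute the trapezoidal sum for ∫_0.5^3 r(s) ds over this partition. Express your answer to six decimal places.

Subinterval widths: 1, 0.25, 1, 0.25.
r(0.5) ≈ 1.581139, r(1.5) ≈ 1.870829, r(1.75) ≈ 1.936492, r(2.75) ≈ 2.179449, r(3) ≈ 2.236068.
On each subinterval the trapezoid contributes (Δs_i/2)·[r(s_{i-1}) + r(s_i)].
Sum ≈ 4.811809.

4.811809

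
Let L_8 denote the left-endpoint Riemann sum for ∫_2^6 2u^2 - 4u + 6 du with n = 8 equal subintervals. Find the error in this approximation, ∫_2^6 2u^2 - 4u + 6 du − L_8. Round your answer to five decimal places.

Exact integral: ∫_2^6 f(u) du ≈ 98.6666667.
L_8 = 87.
Error ≈ 98.6666667 − 87 ≈ 11.66667.

11.66667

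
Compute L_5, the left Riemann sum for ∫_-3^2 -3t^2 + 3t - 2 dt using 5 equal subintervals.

-70

Δt = (2 − (-3))/5 = 1.
Left endpoints: -3, -2, -1, 0, 1.
f(-3) = -38, f(-2) = -20, f(-1) = -8, f(0) = -2, f(1) = -2.
Sum = Δt · [f(-3) + f(-2) + f(-1) + f(0) + f(1)].
Sum = -70.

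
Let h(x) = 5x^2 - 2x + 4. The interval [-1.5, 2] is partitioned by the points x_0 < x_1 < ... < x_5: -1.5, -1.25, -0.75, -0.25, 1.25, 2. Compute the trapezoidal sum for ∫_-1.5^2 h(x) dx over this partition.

34.59375

Subinterval widths: 0.25, 0.5, 0.5, 1.5, 0.75.
h(-1.5) = 18.25, h(-1.25) = 14.3125, h(-0.75) = 8.3125, h(-0.25) = 4.8125, h(1.25) = 9.3125, h(2) = 20.
On each subinterval the trapezoid contributes (Δx_i/2)·[h(x_{i-1}) + h(x_i)].
Sum = 34.59375.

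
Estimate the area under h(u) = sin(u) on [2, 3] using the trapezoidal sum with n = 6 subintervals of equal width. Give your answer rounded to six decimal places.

0.572517

Δu = (3 − 2)/6 = 1/6.
h(2) ≈ 0.909297, h(13/6) ≈ 0.827660, h(7/3) ≈ 0.723086, h(2.5) ≈ 0.598472, h(8/3) ≈ 0.457273, h(17/6) ≈ 0.303400, h(3) ≈ 0.141120.
T_6 = (Δu/2)·[h(u_0) + 2h(u_1) + ... + 2h(u_{5}) + h(u_6)].
Sum ≈ 0.572517.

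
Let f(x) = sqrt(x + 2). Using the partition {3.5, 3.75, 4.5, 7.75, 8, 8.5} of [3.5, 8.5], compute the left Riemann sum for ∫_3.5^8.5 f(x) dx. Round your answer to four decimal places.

13.0324

Subinterval widths: 0.25, 0.75, 3.25, 0.25, 0.5.
Left endpoints: 3.5, 3.75, 4.5, 7.75, 8.
f(3.5) ≈ 2.3452, f(3.75) ≈ 2.3979, f(4.5) ≈ 2.5495, f(7.75) ≈ 3.1225, f(8) ≈ 3.1623.
Sum = Σ Δx_i · f(x_i).
Sum ≈ 13.0324.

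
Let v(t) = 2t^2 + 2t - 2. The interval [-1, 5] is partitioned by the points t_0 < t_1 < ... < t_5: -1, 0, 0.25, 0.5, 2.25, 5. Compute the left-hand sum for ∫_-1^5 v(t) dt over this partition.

Subinterval widths: 1, 0.25, 0.25, 1.75, 2.75.
Left endpoints: -1, 0, 0.25, 0.5, 2.25.
v(-1) = -2, v(0) = -2, v(0.25) = -1.375, v(0.5) = -0.5, v(2.25) = 12.625.
Sum = Σ Δt_i · v(t_i).
Sum = 31.

31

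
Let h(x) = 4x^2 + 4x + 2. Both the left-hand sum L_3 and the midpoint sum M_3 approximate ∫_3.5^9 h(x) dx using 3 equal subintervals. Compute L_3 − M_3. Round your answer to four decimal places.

L_3 ≈ 803.407407.
M_3 ≈ 1057.171296.
L_3 − M_3 ≈ -253.7639.

-253.7639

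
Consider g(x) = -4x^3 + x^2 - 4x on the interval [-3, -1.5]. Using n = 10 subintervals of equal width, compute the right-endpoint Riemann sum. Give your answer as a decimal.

Δx = (-1.5 − (-3))/10 = 0.15.
Right endpoints: -2.85, -2.7, -2.55, -2.4, -2.25, -2.1, -1.95, -1.8, -1.65, -1.5.
g(-2.85) = 112.119, g(-2.7) = 96.822, g(-2.55) = 83.028, g(-2.4) = 70.656, g(-2.25) = 59.625, g(-2.1) = 49.854, g(-1.95) = 41.262, g(-1.8) = 33.768, g(-1.65) = 27.291, g(-1.5) = 21.75.
Sum = Δx · [g(-2.85) + g(-2.7) + g(-2.55) + ...].
Sum = 89.42625.

89.42625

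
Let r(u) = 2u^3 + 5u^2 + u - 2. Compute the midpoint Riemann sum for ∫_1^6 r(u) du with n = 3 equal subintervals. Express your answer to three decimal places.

983.241

Δu = (6 − 1)/3 = 5/3.
Midpoints: 11/6, 3.5, 31/6.
r(11/6) = 782/27, r(3.5) = 148.5, r(31/6) = 11137/27.
Sum = Δu · [r(11/6) + r(3.5) + r(31/6)].
Sum ≈ 983.241.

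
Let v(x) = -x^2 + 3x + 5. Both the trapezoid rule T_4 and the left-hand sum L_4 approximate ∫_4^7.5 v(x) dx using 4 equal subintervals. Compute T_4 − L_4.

-13.015625

T_4 = -41.86328125.
L_4 = -28.84765625.
T_4 − L_4 = -13.015625.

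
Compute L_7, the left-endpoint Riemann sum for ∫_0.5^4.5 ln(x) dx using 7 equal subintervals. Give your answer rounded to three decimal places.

2.441

Δx = (4.5 − 0.5)/7 = 4/7.
Left endpoints: 0.5, 15/14, 23/14, 31/14, 39/14, 47/14, 55/14.
f(0.5) ≈ -0.693, f(15/14) ≈ 0.069, f(23/14) ≈ 0.496, f(31/14) ≈ 0.795, f(39/14) ≈ 1.025, f(47/14) ≈ 1.211, f(55/14) ≈ 1.368.
Sum = Δx · [f(0.5) + f(15/14) + f(23/14) + ...].
Sum ≈ 2.441.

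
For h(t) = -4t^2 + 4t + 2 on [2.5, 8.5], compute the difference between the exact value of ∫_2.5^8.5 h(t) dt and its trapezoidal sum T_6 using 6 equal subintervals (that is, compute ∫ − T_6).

Exact integral: ∫_2.5^8.5 h(t) dt = -654.
T_6 = -658.
Error = -654 − (-658) = 4.

4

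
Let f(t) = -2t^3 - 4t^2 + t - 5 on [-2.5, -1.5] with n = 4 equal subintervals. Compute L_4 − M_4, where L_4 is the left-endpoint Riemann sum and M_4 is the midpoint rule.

L_4 = -5.3125.
M_4 = -6.375.
L_4 − M_4 = 1.0625.

1.0625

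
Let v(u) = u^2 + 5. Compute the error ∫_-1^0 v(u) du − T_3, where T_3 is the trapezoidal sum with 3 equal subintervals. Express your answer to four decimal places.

Exact integral: ∫_-1^0 v(u) du ≈ 5.333333.
T_3 ≈ 5.351852.
Error ≈ 5.333333 − 5.351852 ≈ -0.0185.

-0.0185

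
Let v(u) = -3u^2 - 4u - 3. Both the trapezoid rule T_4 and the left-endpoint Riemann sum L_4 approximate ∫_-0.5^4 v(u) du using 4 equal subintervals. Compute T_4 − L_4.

-36.703125

T_4 = -111.97265625.
L_4 = -75.26953125.
T_4 − L_4 = -36.703125.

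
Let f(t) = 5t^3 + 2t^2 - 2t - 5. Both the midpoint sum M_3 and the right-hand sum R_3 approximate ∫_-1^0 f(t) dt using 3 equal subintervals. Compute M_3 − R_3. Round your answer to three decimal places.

M_3 ≈ -4.53241.
R_3 ≈ -4.51852.
M_3 − R_3 ≈ -0.014.

-0.014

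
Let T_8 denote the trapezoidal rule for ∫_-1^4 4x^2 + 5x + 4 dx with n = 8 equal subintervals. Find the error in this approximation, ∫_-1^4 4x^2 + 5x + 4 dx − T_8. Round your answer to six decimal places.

-1.302083

Exact integral: ∫_-1^4 f(x) dx ≈ 144.16666667.
T_8 = 145.46875.
Error ≈ 144.16666667 − 145.46875 ≈ -1.302083.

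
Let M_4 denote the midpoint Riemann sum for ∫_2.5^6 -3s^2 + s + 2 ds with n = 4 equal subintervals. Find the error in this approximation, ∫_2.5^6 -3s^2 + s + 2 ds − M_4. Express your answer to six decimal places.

-0.669922

Exact integral: ∫_2.5^6 f(s) ds = -178.5.
M_4 ≈ -177.83007812.
Error ≈ -178.5 − (-177.83007812) ≈ -0.669922.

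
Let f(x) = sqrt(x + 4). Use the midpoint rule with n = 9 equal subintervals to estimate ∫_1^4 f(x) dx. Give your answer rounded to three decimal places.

Δx = (4 − 1)/9 = 1/3.
Midpoints: 7/6, 1.5, 11/6, 13/6, 2.5, 17/6, 19/6, 3.5, 23/6.
f(7/6) ≈ 2.273, f(1.5) ≈ 2.345, f(11/6) ≈ 2.415, f(13/6) ≈ 2.483, f(2.5) ≈ 2.550, f(17/6) ≈ 2.614, f(19/6) ≈ 2.677, f(3.5) ≈ 2.739, f(23/6) ≈ 2.799.
Sum = Δx · [f(7/6) + f(1.5) + f(11/6) + ...].
Sum ≈ 7.632.

7.632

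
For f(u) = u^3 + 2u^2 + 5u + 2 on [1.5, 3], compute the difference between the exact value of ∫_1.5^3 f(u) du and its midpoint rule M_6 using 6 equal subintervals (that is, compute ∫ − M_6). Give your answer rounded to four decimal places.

0.0684

Exact integral: ∫_1.5^3 f(u) du = 54.609375.
M_6 ≈ 54.541016.
Error ≈ 54.609375 − 54.541016 ≈ 0.0684.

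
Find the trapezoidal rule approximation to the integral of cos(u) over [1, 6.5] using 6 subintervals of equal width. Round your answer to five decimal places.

-0.58187

Δu = (6.5 − 1)/6 = 11/12.
f(1) ≈ 0.54030, f(23/12) ≈ -0.33902, f(17/6) ≈ -0.95286, f(3.75) ≈ -0.82056, f(14/3) ≈ -0.04571, f(67/12) ≈ 0.76494, f(6.5) ≈ 0.97659.
T_6 = (Δu/2)·[f(u_0) + 2f(u_1) + ... + 2f(u_{5}) + f(u_6)].
Sum ≈ -0.58187.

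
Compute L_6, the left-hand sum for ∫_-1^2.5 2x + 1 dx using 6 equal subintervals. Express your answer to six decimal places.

Δx = (2.5 − (-1))/6 = 7/12.
Left endpoints: -1, -5/12, 1/6, 0.75, 4/3, 23/12.
f(-1) = -1, f(-5/12) = 1/6, f(1/6) = 4/3, f(0.75) = 2.5, f(4/3) = 11/3, f(23/12) = 29/6.
Sum = Δx · [f(-1) + f(-5/12) + f(1/6) + ...].
Sum ≈ 6.708333.

6.708333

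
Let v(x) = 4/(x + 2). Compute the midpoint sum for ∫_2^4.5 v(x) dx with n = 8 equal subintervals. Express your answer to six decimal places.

1.941400

Δx = (4.5 − 2)/8 = 0.3125.
Midpoints: 2.15625, 2.46875, 2.78125, 3.09375, 3.40625, 3.71875, 4.03125, 4.34375.
v(2.15625) = 128/133, v(2.46875) = 128/143, v(2.78125) = 128/153, v(3.09375) = 128/163, v(3.40625) = 128/173, v(3.71875) = 128/183, v(4.03125) = 128/193, v(4.34375) = 128/203.
Sum = Δx · [v(2.15625) + v(2.46875) + v(2.78125) + ...].
Sum ≈ 1.941400.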